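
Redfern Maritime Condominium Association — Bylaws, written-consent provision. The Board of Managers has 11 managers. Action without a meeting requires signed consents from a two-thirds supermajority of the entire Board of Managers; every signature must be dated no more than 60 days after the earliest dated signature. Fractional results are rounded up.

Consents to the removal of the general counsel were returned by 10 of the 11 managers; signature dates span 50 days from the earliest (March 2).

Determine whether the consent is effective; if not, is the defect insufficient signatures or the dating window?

Effective — both the signature and dating-window requirements are satisfied.

Signatures required: a two-thirds supermajority of 11 — 2/3 of 11 = 7.33, rounded up to 8, so 8 needed; 10 signed. Sufficient.
Dating window: the latest signature is 50 days after the earliest; the limit is 60 days. Within the window.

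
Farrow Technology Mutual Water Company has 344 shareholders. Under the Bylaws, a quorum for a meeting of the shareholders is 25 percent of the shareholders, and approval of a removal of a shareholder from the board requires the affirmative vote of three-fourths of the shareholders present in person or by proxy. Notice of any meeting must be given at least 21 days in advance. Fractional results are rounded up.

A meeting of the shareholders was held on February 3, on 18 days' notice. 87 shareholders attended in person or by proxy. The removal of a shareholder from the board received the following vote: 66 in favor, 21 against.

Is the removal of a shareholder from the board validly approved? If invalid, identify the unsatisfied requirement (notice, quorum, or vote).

Notice: 18 days given; 21 required. Not satisfied.
Quorum: 25% of 344 = 86; 87 present. Satisfied.
Vote: requires three-fourths of those present (87); 3/4 of 87 = 65.25, rounded up to 66, so 66 needed; 66 in favor. Satisfied.

Invalid — notice requirement not satisfied.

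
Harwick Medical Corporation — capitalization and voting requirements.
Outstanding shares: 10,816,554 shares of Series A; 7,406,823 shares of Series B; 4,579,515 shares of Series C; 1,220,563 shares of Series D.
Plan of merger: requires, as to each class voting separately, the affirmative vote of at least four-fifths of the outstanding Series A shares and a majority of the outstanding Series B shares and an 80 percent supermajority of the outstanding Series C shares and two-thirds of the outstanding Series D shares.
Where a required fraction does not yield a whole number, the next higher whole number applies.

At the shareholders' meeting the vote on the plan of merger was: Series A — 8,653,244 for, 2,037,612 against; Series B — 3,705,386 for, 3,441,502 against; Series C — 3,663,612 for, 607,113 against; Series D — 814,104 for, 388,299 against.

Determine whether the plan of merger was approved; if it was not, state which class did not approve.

Approved — every class gave the required vote.

Series A: 4/5 of 10816554 = 8653243.20, rounded up to 8653244; 8,653,244 required, 8,653,244 in favor — approved.
Series B: a majority of 7406823 is 3703412; 3,703,412 required, 3,705,386 in favor — approved.
Series C: 4/5 of 4579515 = 3663612; 3,663,612 required, 3,663,612 in favor — approved.
Series D: 2/3 of 1220563 = 813708.67, rounded up to 813709; 813,709 required, 814,104 in favor — approved.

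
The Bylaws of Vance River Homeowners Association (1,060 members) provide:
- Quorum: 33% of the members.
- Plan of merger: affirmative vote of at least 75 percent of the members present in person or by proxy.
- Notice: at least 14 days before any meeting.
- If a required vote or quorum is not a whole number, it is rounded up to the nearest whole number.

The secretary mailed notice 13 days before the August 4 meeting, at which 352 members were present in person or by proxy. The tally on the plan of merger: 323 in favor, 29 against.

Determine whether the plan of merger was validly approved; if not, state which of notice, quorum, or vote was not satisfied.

Notice: 13 days given; 14 required. Not satisfied.
Quorum: 33% of 1,060 = 349.80, rounded up to 350; 352 present. Satisfied.
Vote: requires three-fourths of those present (352); 3/4 of 352 = 264, so 264 needed; 323 in favor. Satisfied.

Invalid — notice requirement not satisfied.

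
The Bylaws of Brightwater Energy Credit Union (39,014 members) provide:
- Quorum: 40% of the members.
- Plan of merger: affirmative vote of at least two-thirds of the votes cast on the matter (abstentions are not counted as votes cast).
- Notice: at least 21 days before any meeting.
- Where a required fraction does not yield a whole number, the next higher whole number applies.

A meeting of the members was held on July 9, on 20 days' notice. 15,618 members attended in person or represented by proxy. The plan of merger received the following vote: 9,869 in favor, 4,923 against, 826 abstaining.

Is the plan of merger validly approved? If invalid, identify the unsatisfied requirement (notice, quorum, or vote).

Notice: 20 days given; 21 required. Not satisfied.
Quorum: 40% of 39,014 = 15,605.60, rounded up to 15,606; 15,618 present. Satisfied.
Vote: requires two-thirds of the votes cast (15,618 − 826 abstaining = 14,792); 2/3 of 14792 = 9861.33, rounded up to 9862, so 9,862 needed; 9,869 in favor. Satisfied.

Invalid — notice requirement not satisfied.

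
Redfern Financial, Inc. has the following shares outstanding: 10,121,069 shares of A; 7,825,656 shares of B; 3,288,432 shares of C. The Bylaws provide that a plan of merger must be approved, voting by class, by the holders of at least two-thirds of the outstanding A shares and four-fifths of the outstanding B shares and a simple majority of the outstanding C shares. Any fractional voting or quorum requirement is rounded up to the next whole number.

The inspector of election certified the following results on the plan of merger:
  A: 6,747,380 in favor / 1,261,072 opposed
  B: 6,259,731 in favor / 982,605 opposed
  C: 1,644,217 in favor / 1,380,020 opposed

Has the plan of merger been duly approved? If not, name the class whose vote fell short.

A: 2/3 of 10121069 = 6747379.33, rounded up to 6747380; 6,747,380 required, 6,747,380 in favor — approved.
B: 4/5 of 7825656 = 6260524.80, rounded up to 6260525; 6,260,525 required, 6,259,731 in favor — not approved.
C: a majority of 3288432 is 1644217; 1,644,217 required, 1,644,217 in favor — approved.

Not approved — the B shares did not give the required vote.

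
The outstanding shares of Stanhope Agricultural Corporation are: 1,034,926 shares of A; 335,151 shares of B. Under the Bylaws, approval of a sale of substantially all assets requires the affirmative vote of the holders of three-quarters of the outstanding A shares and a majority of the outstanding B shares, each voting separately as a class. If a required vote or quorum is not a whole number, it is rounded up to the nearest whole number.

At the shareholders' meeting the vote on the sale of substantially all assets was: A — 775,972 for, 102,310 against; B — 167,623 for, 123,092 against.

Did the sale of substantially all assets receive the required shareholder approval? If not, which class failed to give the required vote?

A: 3/4 of 1034926 = 776194.50, rounded up to 776195; 776,195 required, 775,972 in favor — not approved.
B: a majority of 335151 is 167576; 167,576 required, 167,623 in favor — approved.

Not approved — the A shares did not give the required vote.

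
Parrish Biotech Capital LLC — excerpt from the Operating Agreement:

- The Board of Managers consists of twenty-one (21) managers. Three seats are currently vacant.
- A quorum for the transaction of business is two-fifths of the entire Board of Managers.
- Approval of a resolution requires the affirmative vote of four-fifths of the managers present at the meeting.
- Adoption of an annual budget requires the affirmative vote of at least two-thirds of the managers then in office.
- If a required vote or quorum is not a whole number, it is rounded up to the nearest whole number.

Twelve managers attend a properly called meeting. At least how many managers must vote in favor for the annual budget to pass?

12

The annual budget requires two-thirds of the managers then in office (18).
2/3 of 18 = 12.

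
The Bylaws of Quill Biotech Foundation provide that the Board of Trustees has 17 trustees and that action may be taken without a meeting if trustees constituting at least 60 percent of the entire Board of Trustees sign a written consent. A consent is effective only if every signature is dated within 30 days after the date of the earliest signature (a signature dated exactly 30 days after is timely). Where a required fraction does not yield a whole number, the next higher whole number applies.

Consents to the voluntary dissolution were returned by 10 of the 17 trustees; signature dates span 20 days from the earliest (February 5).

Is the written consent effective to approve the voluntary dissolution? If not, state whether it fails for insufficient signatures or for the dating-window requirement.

Not effective — insufficient signatures.

Signatures required: at least 60 percent of 17 — 3/5 of 17 = 10.20, rounded up to 11, so 11 needed; 10 signed. Insufficient.
Dating window: the latest signature is 20 days after the earliest; the limit is 30 days. Within the window.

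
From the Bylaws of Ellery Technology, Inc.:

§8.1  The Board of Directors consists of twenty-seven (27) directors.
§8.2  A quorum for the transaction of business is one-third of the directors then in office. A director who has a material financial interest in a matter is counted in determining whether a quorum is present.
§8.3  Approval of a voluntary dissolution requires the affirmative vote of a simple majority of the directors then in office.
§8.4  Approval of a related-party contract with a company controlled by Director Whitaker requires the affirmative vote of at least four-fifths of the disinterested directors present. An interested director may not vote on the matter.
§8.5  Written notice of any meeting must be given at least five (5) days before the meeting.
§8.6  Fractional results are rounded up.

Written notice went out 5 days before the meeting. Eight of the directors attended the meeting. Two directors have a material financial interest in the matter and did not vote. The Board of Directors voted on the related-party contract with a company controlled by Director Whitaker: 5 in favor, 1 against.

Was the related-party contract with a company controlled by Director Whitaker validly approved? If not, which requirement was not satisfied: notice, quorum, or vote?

Invalid — quorum requirement not satisfied.

Notice: 5 days given; 5 required (5 ≥ 5). Satisfied.
Quorum: 8 present (interested directors count toward quorum); quorum is 9. Not satisfied.
Vote: the related-party contract with a company controlled by Director Whitaker requires four-fifths of the disinterested directors present (8 − 2 = 6). 4/5 of 6 = 4.80, rounded up to 5, so 5 affirmative votes are needed; 5 voted in favor. Satisfied. (Moot — without a quorum no business can be validly transacted.)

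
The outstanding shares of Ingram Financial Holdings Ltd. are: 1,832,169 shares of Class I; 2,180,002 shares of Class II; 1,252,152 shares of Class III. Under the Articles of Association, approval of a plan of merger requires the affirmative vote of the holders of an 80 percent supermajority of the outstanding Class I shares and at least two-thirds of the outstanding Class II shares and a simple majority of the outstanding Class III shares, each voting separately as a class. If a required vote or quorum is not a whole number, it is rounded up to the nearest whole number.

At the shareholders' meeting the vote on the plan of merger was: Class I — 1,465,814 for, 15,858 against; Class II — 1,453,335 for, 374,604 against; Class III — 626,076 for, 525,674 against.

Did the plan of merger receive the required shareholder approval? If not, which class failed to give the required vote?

Class I: 4/5 of 1832169 = 1465735.20, rounded up to 1465736; 1,465,736 required, 1,465,814 in favor — approved.
Class II: 2/3 of 2180002 = 1453334.67, rounded up to 1453335; 1,453,335 required, 1,453,335 in favor — approved.
Class III: a majority of 1252152 is 626077; 626,077 required, 626,076 in favor — not approved.

Not approved — the Class III shares did not give the required vote.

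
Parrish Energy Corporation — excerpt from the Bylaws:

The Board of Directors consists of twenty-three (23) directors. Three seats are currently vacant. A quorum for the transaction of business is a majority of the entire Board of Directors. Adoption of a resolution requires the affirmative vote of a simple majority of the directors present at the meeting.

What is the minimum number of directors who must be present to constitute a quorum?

12

A majority of 23 is 12.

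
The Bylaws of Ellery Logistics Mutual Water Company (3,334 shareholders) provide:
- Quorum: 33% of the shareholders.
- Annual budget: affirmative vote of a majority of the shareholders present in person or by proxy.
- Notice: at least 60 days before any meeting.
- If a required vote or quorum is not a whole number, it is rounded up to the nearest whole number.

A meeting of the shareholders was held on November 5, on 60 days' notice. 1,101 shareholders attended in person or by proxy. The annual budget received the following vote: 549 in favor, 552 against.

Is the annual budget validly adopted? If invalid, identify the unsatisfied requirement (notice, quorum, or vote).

Notice: 60 days given; 60 required. Satisfied.
Quorum: 33% of 3,334 = 1,100.22, rounded up to 1,101; 1,101 present. Satisfied.
Vote: requires a majority of those present (1,101); a majority of 1101 is 551, so 551 needed; 549 in favor. Not satisfied.

Invalid — vote requirement not satisfied.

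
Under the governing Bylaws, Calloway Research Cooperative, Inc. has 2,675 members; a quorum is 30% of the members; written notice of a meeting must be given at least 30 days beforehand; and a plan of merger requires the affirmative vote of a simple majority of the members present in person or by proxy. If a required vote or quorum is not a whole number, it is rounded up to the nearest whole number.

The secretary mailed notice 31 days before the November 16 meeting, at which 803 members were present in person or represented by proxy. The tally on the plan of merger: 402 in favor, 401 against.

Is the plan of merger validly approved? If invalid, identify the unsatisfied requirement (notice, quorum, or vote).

Valid — all requirements satisfied.

Notice: 31 days given; 30 required. Satisfied.
Quorum: 30% of 2,675 = 802.50, rounded up to 803; 803 present. Satisfied.
Vote: requires a majority of those present (803); a majority of 803 is 402, so 402 needed; 402 in favor. Satisfied.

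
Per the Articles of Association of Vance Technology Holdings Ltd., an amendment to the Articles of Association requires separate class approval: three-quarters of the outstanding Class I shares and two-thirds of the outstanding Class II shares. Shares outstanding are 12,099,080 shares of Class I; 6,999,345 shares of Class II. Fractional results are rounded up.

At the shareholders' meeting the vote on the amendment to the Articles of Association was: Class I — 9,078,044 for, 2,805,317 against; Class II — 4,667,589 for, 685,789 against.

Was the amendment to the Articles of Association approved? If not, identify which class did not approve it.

Approved — every class gave the required vote.

Class I: 3/4 of 12099080 = 9074310; 9,074,310 required, 9,078,044 in favor — approved.
Class II: 2/3 of 6999345 = 4666230; 4,666,230 required, 4,667,589 in favor — approved.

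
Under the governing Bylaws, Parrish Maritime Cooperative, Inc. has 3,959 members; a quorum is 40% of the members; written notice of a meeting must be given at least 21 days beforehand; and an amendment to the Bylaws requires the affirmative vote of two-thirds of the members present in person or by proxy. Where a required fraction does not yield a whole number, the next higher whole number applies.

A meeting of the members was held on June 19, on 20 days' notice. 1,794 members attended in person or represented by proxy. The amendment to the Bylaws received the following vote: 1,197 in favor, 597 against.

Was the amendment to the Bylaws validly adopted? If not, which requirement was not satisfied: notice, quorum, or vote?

Notice: 20 days given; 21 required. Not satisfied.
Quorum: 40% of 3,959 = 1,583.60, rounded up to 1,584; 1,794 present. Satisfied.
Vote: requires two-thirds of those present (1,794); 2/3 of 1794 = 1196, so 1,196 needed; 1,197 in favor. Satisfied.

Invalid — notice requirement not satisfied.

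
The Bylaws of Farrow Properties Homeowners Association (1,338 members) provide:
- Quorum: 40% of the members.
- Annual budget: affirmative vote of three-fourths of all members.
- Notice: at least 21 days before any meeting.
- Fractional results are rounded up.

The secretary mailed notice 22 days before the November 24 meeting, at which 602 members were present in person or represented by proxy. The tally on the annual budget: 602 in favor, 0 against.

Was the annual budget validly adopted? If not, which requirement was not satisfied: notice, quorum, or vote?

Invalid — vote requirement not satisfied.

Notice: 22 days given; 21 required. Satisfied.
Quorum: 40% of 1,338 = 535.20, rounded up to 536; 602 present. Satisfied.
Vote: requires three-fourths of all members (1,338); 3/4 of 1338 = 1003.50, rounded up to 1004, so 1,004 needed; 602 in favor. Not satisfied.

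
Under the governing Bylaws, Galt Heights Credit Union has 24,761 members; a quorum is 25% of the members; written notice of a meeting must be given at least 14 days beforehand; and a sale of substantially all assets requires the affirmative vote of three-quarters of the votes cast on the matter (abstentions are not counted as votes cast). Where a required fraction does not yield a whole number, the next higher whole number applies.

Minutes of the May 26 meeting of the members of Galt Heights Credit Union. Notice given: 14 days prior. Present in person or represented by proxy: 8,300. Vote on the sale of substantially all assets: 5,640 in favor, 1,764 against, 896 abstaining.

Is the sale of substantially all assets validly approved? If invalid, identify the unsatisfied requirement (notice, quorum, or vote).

Notice: 14 days given; 14 required. Satisfied.
Quorum: 25% of 24,761 = 6,190.25, rounded up to 6,191; 8,300 present. Satisfied.
Vote: requires three-fourths of the votes cast (8,300 − 896 abstaining = 7,404); 3/4 of 7404 = 5553, so 5,553 needed; 5,640 in favor. Satisfied.

Valid — all requirements satisfied.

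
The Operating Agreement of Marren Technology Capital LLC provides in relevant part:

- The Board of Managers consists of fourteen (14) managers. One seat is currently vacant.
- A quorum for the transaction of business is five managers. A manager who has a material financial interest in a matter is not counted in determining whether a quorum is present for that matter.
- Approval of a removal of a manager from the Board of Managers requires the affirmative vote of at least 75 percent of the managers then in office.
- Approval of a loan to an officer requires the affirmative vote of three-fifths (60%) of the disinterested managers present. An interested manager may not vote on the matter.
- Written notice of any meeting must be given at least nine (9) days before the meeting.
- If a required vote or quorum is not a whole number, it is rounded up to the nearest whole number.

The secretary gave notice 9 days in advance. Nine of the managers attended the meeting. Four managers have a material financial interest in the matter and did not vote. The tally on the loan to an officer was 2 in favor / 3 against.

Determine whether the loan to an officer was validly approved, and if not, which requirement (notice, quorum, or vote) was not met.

Notice: 9 days given; 9 required (9 ≥ 9). Satisfied.
Quorum: 9 present, but the 4 interested managers do not count, leaving 5. Quorum is 5. Satisfied.
Vote: the loan to an officer requires three-fifths of the disinterested managers present (9 − 4 = 5). 3/5 of 5 = 3, so 3 affirmative votes are needed; 2 voted in favor. Not satisfied.

Invalid — vote requirement not satisfied.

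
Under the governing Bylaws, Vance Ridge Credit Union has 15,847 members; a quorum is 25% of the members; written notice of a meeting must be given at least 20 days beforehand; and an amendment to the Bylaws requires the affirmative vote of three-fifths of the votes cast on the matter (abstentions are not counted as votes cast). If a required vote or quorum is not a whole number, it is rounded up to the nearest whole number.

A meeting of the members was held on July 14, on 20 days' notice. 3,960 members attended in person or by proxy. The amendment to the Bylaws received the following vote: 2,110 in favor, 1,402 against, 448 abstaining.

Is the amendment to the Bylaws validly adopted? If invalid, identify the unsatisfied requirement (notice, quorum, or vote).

Invalid — quorum requirement not satisfied.

Notice: 20 days given; 20 required. Satisfied.
Quorum: 25% of 15,847 = 3,961.75, rounded up to 3,962; 3,960 present. Not satisfied.
Vote: requires three-fifths of the votes cast (3,960 − 448 abstaining = 3,512); 3/5 of 3512 = 2107.20, rounded up to 2108, so 2,108 needed; 2,110 in favor. Satisfied.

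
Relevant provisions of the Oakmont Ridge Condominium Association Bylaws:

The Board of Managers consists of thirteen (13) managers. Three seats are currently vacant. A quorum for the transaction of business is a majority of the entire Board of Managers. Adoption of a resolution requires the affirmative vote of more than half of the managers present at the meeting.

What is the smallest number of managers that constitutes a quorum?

7

A majority of 13 is 7.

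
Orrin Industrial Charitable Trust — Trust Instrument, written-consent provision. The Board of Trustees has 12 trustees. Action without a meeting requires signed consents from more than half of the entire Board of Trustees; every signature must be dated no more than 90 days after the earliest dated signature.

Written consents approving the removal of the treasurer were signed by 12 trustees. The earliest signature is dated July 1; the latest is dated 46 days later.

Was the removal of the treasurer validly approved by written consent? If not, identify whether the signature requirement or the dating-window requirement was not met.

Signatures required: more than half of 12 — a majority of 12 is 7, so 7 needed; 12 signed. Sufficient.
Dating window: the latest signature is 46 days after the earliest; the limit is 90 days. Within the window.

Effective — both the signature and dating-window requirements are satisfied.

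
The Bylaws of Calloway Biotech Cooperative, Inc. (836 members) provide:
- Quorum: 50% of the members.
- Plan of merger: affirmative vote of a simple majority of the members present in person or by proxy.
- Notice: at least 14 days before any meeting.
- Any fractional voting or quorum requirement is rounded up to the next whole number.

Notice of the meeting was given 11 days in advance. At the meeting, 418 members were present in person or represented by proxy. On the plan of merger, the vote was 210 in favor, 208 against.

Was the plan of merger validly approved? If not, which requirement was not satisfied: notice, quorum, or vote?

Notice: 11 days given; 14 required. Not satisfied.
Quorum: 50% of 836 = 418; 418 present. Satisfied.
Vote: requires a majority of those present (418); a majority of 418 is 210, so 210 needed; 210 in favor. Satisfied.

Invalid — notice requirement not satisfied.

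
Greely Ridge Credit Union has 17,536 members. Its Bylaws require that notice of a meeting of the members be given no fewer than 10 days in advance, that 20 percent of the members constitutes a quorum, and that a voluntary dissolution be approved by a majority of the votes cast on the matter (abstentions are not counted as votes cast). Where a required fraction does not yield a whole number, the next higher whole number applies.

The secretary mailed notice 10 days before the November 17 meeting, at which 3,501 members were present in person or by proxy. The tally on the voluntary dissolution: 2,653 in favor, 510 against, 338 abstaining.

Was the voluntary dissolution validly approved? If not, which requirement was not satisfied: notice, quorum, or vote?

Notice: 10 days given; 10 required. Satisfied.
Quorum: 20% of 17,536 = 3,507.20, rounded up to 3,508; 3,501 present. Not satisfied.
Vote: requires a majority of the votes cast (3,501 − 338 abstaining = 3,163); a majority of 3163 is 1582, so 1,582 needed; 2,653 in favor. Satisfied.

Invalid — quorum requirement not satisfied.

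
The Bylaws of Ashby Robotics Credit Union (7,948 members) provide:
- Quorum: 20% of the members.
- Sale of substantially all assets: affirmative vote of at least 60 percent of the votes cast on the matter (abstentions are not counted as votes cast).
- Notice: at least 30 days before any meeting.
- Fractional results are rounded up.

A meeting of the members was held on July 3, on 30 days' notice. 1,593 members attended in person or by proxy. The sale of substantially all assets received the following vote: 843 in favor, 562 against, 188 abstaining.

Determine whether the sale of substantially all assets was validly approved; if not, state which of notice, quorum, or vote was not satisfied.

Valid — all requirements satisfied.

Notice: 30 days given; 30 required. Satisfied.
Quorum: 20% of 7,948 = 1,589.60, rounded up to 1,590; 1,593 present. Satisfied.
Vote: requires three-fifths of the votes cast (1,593 − 188 abstaining = 1,405); 3/5 of 1405 = 843, so 843 needed; 843 in favor. Satisfied.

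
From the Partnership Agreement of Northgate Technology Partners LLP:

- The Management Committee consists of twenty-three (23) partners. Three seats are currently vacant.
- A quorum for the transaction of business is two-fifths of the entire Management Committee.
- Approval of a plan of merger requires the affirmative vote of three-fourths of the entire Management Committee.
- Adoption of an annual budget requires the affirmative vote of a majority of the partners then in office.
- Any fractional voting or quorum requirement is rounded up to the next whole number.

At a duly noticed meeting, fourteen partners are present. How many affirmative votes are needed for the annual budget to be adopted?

The annual budget requires a majority of the partners then in office (20).
A majority of 20 is 11.

11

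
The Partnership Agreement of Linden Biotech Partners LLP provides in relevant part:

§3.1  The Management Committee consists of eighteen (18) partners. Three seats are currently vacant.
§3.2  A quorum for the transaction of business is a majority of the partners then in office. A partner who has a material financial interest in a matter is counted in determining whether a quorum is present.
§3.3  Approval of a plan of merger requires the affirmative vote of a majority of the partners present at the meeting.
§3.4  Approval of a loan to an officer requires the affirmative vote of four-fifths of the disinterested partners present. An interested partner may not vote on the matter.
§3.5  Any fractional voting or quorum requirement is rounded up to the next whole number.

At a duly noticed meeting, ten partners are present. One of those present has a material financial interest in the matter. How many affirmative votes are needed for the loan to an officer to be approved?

8

The loan to an officer requires four-fifths of the disinterested partners present (10 − 1 = 9).
4/5 of 9 = 7.20, rounded up to 8.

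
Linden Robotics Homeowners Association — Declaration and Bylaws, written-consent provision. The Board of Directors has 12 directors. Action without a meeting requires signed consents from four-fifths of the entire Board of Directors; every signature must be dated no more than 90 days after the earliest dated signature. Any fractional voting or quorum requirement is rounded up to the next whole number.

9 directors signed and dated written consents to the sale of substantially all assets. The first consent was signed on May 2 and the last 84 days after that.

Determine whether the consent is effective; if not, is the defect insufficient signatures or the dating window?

Signatures required: four-fifths of 12 — 4/5 of 12 = 9.60, rounded up to 10, so 10 needed; 9 signed. Insufficient.
Dating window: the latest signature is 84 days after the earliest; the limit is 90 days. Within the window.

Not effective — insufficient signatures.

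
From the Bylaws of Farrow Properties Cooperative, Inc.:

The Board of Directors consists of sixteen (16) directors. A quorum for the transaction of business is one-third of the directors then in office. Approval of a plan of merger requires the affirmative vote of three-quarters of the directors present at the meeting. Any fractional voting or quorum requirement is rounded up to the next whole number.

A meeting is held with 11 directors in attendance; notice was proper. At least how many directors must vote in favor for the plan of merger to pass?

The plan of merger requires three-fourths of the directors present (11).
3/4 of 11 = 8.25, rounded up to 9.

9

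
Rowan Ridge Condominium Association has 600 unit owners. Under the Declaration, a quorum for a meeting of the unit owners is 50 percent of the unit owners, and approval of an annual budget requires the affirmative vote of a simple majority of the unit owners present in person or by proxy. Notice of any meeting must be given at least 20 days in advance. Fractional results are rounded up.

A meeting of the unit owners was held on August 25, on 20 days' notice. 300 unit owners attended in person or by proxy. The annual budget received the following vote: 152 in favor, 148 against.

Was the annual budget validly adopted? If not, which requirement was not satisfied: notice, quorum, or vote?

Valid — all requirements satisfied.

Notice: 20 days given; 20 required. Satisfied.
Quorum: 50% of 600 = 300; 300 present. Satisfied.
Vote: requires a majority of those present (300); a majority of 300 is 151, so 151 needed; 152 in favor. Satisfied.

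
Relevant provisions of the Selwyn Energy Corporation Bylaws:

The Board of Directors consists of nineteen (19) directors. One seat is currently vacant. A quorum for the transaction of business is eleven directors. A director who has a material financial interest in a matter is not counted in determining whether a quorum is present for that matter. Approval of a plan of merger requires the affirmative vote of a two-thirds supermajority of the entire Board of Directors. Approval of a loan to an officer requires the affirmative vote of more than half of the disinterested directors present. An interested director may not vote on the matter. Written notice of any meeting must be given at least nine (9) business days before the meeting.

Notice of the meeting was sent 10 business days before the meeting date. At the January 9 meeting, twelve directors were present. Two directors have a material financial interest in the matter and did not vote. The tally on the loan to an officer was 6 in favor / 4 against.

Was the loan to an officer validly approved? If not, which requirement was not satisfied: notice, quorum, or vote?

Notice: 10 business days given; 9 required (10 ≥ 9). Satisfied.
Quorum: 12 present, but the 2 interested directors do not count, leaving 10. Quorum is 11. Not satisfied.
Vote: the loan to an officer requires a majority of the disinterested directors present (12 − 2 = 10). A majority of 10 is 6, so 6 affirmative votes are needed; 6 voted in favor. Satisfied. (Moot — without a quorum no business can be validly transacted.)

Invalid — quorum requirement not satisfied.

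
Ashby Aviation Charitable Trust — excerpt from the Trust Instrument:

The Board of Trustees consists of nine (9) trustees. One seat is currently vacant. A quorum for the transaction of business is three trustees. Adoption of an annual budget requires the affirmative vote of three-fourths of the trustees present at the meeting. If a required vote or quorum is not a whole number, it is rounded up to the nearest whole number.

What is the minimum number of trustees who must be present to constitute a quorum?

The quorum is fixed at 3.

3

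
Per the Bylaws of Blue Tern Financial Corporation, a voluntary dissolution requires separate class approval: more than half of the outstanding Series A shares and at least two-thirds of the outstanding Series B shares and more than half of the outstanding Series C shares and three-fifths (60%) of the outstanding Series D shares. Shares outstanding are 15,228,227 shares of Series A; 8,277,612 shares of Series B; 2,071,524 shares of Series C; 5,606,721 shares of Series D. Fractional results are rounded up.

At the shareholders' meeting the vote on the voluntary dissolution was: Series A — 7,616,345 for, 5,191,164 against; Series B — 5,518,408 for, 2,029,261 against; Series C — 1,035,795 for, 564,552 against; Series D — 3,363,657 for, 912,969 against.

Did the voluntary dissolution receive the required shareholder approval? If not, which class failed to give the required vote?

Not approved — the Series D shares did not give the required vote.

Series A: a majority of 15228227 is 7614114; 7,614,114 required, 7,616,345 in favor — approved.
Series B: 2/3 of 8277612 = 5518408; 5,518,408 required, 5,518,408 in favor — approved.
Series C: a majority of 2071524 is 1035763; 1,035,763 required, 1,035,795 in favor — approved.
Series D: 3/5 of 5606721 = 3364032.60, rounded up to 3364033; 3,364,033 required, 3,363,657 in favor — not approved.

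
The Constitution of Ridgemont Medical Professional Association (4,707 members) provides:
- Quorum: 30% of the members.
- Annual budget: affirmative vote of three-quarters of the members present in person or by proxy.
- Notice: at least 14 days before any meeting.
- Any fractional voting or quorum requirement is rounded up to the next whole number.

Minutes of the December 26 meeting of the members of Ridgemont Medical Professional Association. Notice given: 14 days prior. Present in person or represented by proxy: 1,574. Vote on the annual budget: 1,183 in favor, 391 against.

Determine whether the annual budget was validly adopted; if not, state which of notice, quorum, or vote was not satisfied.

Valid — all requirements satisfied.

Notice: 14 days given; 14 required. Satisfied.
Quorum: 30% of 4,707 = 1,412.10, rounded up to 1,413; 1,574 present. Satisfied.
Vote: requires three-fourths of those present (1,574); 3/4 of 1574 = 1180.50, rounded up to 1181, so 1,181 needed; 1,183 in favor. Satisfied.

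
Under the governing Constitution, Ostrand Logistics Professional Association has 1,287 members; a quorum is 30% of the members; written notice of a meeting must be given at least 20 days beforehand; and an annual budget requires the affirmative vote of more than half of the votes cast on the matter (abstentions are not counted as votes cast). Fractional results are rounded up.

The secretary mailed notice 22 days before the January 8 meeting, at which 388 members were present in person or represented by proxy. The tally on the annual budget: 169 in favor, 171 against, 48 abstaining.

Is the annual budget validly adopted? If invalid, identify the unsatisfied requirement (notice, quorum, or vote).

Invalid — vote requirement not satisfied.

Notice: 22 days given; 20 required. Satisfied.
Quorum: 30% of 1,287 = 386.10, rounded up to 387; 388 present. Satisfied.
Vote: requires a majority of the votes cast (388 − 48 abstaining = 340); a majority of 340 is 171, so 171 needed; 169 in favor. Not satisfied.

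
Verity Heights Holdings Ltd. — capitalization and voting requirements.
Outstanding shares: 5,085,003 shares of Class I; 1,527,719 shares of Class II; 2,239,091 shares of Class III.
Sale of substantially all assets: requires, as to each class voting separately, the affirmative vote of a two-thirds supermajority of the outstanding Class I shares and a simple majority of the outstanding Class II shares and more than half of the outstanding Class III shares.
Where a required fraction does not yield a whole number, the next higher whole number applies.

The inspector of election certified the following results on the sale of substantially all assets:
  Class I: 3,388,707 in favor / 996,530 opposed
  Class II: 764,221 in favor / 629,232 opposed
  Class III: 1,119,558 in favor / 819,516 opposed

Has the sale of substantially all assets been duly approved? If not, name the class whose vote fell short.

Class I: 2/3 of 5085003 = 3390002; 3,390,002 required, 3,388,707 in favor — not approved.
Class II: a majority of 1527719 is 763860; 763,860 required, 764,221 in favor — approved.
Class III: a majority of 2239091 is 1119546; 1,119,546 required, 1,119,558 in favor — approved.

Not approved — the Class I shares did not give the required vote.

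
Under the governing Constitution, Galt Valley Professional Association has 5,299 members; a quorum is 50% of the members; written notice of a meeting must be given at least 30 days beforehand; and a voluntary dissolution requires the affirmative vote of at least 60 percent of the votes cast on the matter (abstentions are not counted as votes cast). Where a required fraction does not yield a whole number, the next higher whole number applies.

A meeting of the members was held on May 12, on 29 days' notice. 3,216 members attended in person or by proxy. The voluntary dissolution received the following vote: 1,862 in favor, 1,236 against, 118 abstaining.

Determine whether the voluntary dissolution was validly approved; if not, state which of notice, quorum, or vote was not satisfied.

Notice: 29 days given; 30 required. Not satisfied.
Quorum: 50% of 5,299 = 2,649.50, rounded up to 2,650; 3,216 present. Satisfied.
Vote: requires three-fifths of the votes cast (3,216 − 118 abstaining = 3,098); 3/5 of 3098 = 1858.80, rounded up to 1859, so 1,859 needed; 1,862 in favor. Satisfied.

Invalid — notice requirement not satisfied.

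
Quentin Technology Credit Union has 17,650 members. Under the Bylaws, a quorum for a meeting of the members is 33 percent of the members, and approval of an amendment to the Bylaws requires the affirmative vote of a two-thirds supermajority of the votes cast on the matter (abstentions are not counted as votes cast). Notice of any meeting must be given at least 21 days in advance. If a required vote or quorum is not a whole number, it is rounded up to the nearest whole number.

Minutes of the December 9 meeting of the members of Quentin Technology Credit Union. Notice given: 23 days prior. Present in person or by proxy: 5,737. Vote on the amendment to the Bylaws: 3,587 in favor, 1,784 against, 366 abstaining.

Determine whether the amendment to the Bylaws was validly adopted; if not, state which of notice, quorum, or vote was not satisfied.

Notice: 23 days given; 21 required. Satisfied.
Quorum: 33% of 17,650 = 5,824.50, rounded up to 5,825; 5,737 present. Not satisfied.
Vote: requires two-thirds of the votes cast (5,737 − 366 abstaining = 5,371); 2/3 of 5371 = 3580.67, rounded up to 3581, so 3,581 needed; 3,587 in favor. Satisfied.

Invalid — quorum requirement not satisfied.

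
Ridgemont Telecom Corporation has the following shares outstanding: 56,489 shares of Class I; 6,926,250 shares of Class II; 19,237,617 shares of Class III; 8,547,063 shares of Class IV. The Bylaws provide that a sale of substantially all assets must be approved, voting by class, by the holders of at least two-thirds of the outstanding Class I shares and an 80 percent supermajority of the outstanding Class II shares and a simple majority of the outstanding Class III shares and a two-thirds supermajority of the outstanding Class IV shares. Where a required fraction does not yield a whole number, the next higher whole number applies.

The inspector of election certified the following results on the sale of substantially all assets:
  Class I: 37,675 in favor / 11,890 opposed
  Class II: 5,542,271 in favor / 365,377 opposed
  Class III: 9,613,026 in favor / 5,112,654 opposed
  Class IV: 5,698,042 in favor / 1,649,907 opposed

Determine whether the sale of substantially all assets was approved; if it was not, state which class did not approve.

Not approved — the Class III shares did not give the required vote.

Class I: 2/3 of 56489 = 37659.33, rounded up to 37660; 37,660 required, 37,675 in favor — approved.
Class II: 4/5 of 6926250 = 5541000; 5,541,000 required, 5,542,271 in favor — approved.
Class III: a majority of 19237617 is 9618809; 9,618,809 required, 9,613,026 in favor — not approved.
Class IV: 2/3 of 8547063 = 5698042; 5,698,042 required, 5,698,042 in favor — approved.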